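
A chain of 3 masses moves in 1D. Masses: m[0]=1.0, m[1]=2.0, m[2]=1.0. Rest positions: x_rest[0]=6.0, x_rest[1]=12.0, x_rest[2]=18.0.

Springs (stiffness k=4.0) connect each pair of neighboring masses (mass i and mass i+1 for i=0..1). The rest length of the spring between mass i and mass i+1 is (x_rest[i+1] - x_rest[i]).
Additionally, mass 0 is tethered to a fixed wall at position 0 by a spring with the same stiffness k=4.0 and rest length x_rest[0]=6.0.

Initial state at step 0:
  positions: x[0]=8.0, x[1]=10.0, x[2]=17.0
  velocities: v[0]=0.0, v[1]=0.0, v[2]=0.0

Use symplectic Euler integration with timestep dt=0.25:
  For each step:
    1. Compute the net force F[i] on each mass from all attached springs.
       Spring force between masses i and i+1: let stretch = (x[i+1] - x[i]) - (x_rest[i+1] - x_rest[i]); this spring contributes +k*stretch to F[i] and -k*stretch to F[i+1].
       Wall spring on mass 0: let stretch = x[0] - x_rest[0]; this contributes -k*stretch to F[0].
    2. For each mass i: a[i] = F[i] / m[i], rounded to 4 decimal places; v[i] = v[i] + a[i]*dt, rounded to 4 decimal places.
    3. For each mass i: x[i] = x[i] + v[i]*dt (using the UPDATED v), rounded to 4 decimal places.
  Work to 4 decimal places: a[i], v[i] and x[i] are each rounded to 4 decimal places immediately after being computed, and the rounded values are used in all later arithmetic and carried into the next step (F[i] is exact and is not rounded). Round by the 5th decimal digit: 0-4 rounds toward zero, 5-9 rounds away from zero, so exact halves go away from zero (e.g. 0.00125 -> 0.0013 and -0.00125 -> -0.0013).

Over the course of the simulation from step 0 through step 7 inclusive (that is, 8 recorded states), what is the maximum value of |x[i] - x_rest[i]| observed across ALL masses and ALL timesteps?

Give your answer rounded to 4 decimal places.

Answer: 3.0156

Derivation:
Step 0: x=[8.0000 10.0000 17.0000] v=[0.0000 0.0000 0.0000]
Step 1: x=[6.5000 10.6250 16.7500] v=[-6.0000 2.5000 -1.0000]
Step 2: x=[4.4063 11.5000 16.4688] v=[-8.3750 3.5000 -1.1250]
Step 3: x=[2.9844 12.1094 16.4454] v=[-5.6876 2.4376 -0.0938]
Step 4: x=[3.0977 12.1202 16.8380] v=[0.4530 0.0431 1.5702]
Step 5: x=[4.6922 11.5929 17.5511] v=[6.3778 -2.1093 2.8524]
Step 6: x=[6.8388 10.9478 18.2747] v=[8.5863 -2.5806 2.8942]
Step 7: x=[8.3029 10.7049 18.6665] v=[5.8565 -0.9717 1.5673]
Max displacement = 3.0156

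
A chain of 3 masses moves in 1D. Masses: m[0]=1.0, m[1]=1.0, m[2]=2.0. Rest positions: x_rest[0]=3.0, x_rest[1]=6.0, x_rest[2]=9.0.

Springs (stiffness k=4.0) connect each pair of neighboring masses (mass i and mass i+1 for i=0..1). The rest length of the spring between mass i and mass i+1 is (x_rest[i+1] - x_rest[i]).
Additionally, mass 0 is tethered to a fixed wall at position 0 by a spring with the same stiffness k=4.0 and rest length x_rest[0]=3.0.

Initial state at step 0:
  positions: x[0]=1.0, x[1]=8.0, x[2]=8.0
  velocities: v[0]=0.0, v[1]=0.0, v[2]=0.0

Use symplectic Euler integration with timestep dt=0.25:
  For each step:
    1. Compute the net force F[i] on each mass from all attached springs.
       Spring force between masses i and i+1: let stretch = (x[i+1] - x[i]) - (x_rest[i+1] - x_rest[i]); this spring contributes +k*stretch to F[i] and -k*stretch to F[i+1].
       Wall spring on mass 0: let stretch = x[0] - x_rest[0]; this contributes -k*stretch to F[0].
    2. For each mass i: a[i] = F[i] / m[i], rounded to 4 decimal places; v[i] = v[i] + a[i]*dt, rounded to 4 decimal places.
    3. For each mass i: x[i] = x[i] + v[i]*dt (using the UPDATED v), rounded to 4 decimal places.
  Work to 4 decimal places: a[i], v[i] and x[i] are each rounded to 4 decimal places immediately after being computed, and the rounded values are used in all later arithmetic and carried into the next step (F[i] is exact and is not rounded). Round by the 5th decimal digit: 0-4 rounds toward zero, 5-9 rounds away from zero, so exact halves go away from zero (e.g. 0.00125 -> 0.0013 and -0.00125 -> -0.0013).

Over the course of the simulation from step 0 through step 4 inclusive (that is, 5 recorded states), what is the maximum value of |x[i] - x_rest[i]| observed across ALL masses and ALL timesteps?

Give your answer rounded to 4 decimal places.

Answer: 2.8164

Derivation:
Step 0: x=[1.0000 8.0000 8.0000] v=[0.0000 0.0000 0.0000]
Step 1: x=[2.5000 6.2500 8.3750] v=[6.0000 -7.0000 1.5000]
Step 2: x=[4.3125 4.0938 8.8594] v=[7.2500 -8.6250 1.9375]
Step 3: x=[4.9922 3.1836 9.1231] v=[2.7188 -3.6407 1.0547]
Step 4: x=[3.9717 4.2105 9.0193] v=[-4.0820 4.1074 -0.4151]
Max displacement = 2.8164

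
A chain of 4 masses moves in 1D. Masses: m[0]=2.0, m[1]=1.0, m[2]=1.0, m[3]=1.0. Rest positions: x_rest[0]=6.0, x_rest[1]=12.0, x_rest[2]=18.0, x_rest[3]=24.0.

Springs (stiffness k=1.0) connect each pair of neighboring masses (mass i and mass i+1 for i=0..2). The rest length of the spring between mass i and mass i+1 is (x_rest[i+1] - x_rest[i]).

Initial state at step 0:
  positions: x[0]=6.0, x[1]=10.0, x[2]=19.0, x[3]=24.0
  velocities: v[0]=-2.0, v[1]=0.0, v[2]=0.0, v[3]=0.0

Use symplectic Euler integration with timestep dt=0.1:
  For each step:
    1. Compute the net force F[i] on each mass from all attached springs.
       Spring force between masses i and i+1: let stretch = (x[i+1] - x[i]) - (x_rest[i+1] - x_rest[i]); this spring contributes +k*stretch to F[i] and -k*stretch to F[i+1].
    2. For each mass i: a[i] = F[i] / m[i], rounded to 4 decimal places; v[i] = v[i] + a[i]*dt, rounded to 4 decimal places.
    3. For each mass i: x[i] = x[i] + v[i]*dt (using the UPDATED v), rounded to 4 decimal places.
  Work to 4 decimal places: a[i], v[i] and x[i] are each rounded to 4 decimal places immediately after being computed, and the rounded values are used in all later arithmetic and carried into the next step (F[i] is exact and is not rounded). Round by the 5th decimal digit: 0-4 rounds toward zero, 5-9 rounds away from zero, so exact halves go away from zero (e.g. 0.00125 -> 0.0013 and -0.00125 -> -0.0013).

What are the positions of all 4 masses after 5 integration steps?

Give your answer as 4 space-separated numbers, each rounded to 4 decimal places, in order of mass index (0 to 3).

Step 0: x=[6.0000 10.0000 19.0000 24.0000] v=[-2.0000 0.0000 0.0000 0.0000]
Step 1: x=[5.7900 10.0500 18.9600 24.0100] v=[-2.1000 0.5000 -0.4000 0.1000]
Step 2: x=[5.5713 10.1465 18.8814 24.0295] v=[-2.1870 0.9650 -0.7860 0.1950]
Step 3: x=[5.3455 10.2846 18.7669 24.0575] v=[-2.2582 1.3810 -1.1447 0.2802]
Step 4: x=[5.1144 10.4581 18.6205 24.0926] v=[-2.3113 1.7353 -1.4639 0.3511]
Step 5: x=[4.8800 10.6598 18.4472 24.1330] v=[-2.3441 2.0172 -1.7329 0.4039]

Answer: 4.8800 10.6598 18.4472 24.1330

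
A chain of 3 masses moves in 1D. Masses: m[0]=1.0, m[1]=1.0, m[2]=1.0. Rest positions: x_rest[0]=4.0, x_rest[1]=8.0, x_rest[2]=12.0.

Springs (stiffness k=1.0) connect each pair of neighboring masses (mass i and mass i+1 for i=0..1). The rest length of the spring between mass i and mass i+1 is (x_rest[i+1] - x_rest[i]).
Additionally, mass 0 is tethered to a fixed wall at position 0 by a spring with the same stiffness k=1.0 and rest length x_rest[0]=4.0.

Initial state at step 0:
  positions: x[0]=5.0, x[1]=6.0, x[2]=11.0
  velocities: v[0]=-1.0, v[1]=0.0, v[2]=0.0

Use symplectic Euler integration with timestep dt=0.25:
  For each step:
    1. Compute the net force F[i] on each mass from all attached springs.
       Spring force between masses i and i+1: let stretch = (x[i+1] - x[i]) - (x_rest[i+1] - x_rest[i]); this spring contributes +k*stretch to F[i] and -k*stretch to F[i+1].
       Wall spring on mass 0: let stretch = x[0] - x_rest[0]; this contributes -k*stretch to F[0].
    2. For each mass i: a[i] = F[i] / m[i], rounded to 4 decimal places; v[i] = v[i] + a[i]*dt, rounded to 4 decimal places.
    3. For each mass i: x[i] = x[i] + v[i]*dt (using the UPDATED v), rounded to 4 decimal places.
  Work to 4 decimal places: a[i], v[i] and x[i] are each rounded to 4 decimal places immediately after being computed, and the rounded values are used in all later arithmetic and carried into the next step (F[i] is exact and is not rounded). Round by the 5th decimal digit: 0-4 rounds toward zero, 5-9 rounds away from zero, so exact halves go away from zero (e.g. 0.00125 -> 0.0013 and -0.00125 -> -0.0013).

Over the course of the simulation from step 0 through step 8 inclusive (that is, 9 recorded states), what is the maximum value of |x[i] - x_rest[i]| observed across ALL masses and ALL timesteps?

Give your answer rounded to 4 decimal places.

Answer: 2.3016

Derivation:
Step 0: x=[5.0000 6.0000 11.0000] v=[-1.0000 0.0000 0.0000]
Step 1: x=[4.5000 6.2500 10.9375] v=[-2.0000 1.0000 -0.2500]
Step 2: x=[3.8281 6.6836 10.8320] v=[-2.6875 1.7344 -0.4219]
Step 3: x=[3.0954 7.1980 10.7173] v=[-2.9307 2.0576 -0.4590]
Step 4: x=[2.4257 7.6760 10.6326] v=[-2.6789 1.9118 -0.3388]
Step 5: x=[1.9325 8.0106 10.6131] v=[-1.9728 1.3384 -0.0780]
Step 6: x=[1.6984 8.1280 10.6810] v=[-0.9364 0.4695 0.2714]
Step 7: x=[1.7600 8.0031 10.8393] v=[0.2464 -0.4997 0.6332]
Step 8: x=[2.1018 7.6653 11.0704] v=[1.3672 -1.3514 0.9242]
Max displacement = 2.3016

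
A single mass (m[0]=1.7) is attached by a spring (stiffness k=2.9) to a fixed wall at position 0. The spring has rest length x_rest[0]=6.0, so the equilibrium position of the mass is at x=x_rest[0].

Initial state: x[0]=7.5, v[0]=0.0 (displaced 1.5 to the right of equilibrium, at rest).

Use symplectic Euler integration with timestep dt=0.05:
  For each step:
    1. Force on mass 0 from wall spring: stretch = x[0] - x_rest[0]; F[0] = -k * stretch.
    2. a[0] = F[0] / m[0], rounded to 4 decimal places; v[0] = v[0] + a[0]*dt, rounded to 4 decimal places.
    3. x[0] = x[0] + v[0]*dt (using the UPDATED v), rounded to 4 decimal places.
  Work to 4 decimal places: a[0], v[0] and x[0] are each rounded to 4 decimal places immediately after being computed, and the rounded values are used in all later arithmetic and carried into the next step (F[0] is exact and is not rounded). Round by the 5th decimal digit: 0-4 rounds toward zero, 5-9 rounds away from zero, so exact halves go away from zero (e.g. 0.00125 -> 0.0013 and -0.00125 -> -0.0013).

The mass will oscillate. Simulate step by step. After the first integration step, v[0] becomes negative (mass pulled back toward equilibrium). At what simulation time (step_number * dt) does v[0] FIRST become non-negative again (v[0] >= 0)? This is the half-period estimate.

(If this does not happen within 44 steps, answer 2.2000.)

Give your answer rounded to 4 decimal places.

Answer: 2.2000

Derivation:
Step 0: x=[7.5000] v=[0.0000]
Step 1: x=[7.4936] v=[-0.1279]
Step 2: x=[7.4808] v=[-0.2553]
Step 3: x=[7.4617] v=[-0.3816]
Step 4: x=[7.4364] v=[-0.5063]
Step 5: x=[7.4050] v=[-0.6288]
Step 6: x=[7.3676] v=[-0.7486]
Step 7: x=[7.3243] v=[-0.8653]
Step 8: x=[7.2754] v=[-0.9783]
Step 9: x=[7.2210] v=[-1.0871]
Step 10: x=[7.1614] v=[-1.1912]
Step 11: x=[7.0969] v=[-1.2903]
Step 12: x=[7.0277] v=[-1.3839]
Step 13: x=[6.9541] v=[-1.4716]
Step 14: x=[6.8765] v=[-1.5530]
Step 15: x=[6.7951] v=[-1.6278]
Step 16: x=[6.7103] v=[-1.6956]
Step 17: x=[6.6225] v=[-1.7562]
Step 18: x=[6.5320] v=[-1.8093]
Step 19: x=[6.4393] v=[-1.8547]
Step 20: x=[6.3447] v=[-1.8922]
Step 21: x=[6.2486] v=[-1.9216]
Step 22: x=[6.1515] v=[-1.9428]
Step 23: x=[6.0537] v=[-1.9557]
Step 24: x=[5.9557] v=[-1.9603]
Step 25: x=[5.8579] v=[-1.9565]
Step 26: x=[5.7607] v=[-1.9444]
Step 27: x=[5.6645] v=[-1.9240]
Step 28: x=[5.5697] v=[-1.8954]
Step 29: x=[5.4768] v=[-1.8587]
Step 30: x=[5.3861] v=[-1.8141]
Step 31: x=[5.2980] v=[-1.7617]
Step 32: x=[5.2129] v=[-1.7018]
Step 33: x=[5.1312] v=[-1.6347]
Step 34: x=[5.0532] v=[-1.5606]
Step 35: x=[4.9792] v=[-1.4798]
Step 36: x=[4.9096] v=[-1.3927]
Step 37: x=[4.8446] v=[-1.2997]
Step 38: x=[4.7845] v=[-1.2012]
Step 39: x=[4.7296] v=[-1.0975]
Step 40: x=[4.6801] v=[-0.9891]
Step 41: x=[4.6363] v=[-0.8765]
Step 42: x=[4.5983] v=[-0.7602]
Step 43: x=[4.5663] v=[-0.6406]
Step 44: x=[4.5404] v=[-0.5183]
v[0] did not become non-negative within 44 steps; using fallback time=2.2000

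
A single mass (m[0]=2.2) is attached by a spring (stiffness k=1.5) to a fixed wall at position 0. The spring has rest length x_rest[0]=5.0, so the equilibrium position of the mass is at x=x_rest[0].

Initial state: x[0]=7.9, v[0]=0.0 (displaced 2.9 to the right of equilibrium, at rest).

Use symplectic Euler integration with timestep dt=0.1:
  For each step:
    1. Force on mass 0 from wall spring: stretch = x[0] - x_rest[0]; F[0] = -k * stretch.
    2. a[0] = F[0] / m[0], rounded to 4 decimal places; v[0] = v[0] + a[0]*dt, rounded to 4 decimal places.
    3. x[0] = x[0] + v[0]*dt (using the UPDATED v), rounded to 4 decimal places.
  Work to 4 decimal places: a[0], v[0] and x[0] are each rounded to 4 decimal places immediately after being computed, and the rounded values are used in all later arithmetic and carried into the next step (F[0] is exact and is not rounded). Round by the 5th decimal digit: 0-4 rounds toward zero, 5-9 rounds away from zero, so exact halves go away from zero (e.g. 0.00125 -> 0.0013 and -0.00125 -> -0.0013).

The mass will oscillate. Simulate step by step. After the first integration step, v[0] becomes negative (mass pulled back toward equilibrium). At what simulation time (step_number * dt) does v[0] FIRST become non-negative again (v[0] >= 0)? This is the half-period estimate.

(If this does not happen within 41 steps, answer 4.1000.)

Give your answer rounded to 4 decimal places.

Step 0: x=[7.9000] v=[0.0000]
Step 1: x=[7.8802] v=[-0.1977]
Step 2: x=[7.8408] v=[-0.3941]
Step 3: x=[7.7820] v=[-0.5878]
Step 4: x=[7.7043] v=[-0.7775]
Step 5: x=[7.6081] v=[-0.9619]
Step 6: x=[7.4941] v=[-1.1397]
Step 7: x=[7.3631] v=[-1.3098]
Step 8: x=[7.2160] v=[-1.4709]
Step 9: x=[7.0538] v=[-1.6220]
Step 10: x=[6.8776] v=[-1.7620]
Step 11: x=[6.6886] v=[-1.8900]
Step 12: x=[6.4881] v=[-2.0051]
Step 13: x=[6.2774] v=[-2.1066]
Step 14: x=[6.0580] v=[-2.1937]
Step 15: x=[5.8314] v=[-2.2658]
Step 16: x=[5.5992] v=[-2.3225]
Step 17: x=[5.3629] v=[-2.3634]
Step 18: x=[5.1241] v=[-2.3881]
Step 19: x=[4.8844] v=[-2.3966]
Step 20: x=[4.6455] v=[-2.3887]
Step 21: x=[4.4091] v=[-2.3645]
Step 22: x=[4.1767] v=[-2.3242]
Step 23: x=[3.9499] v=[-2.2681]
Step 24: x=[3.7303] v=[-2.1965]
Step 25: x=[3.5193] v=[-2.1099]
Step 26: x=[3.3184] v=[-2.0089]
Step 27: x=[3.1290] v=[-1.8943]
Step 28: x=[2.9523] v=[-1.7667]
Step 29: x=[2.7896] v=[-1.6271]
Step 30: x=[2.6420] v=[-1.4764]
Step 31: x=[2.5104] v=[-1.3156]
Step 32: x=[2.3958] v=[-1.1459]
Step 33: x=[2.2990] v=[-0.9683]
Step 34: x=[2.2206] v=[-0.7841]
Step 35: x=[2.1611] v=[-0.5946]
Step 36: x=[2.1210] v=[-0.4010]
Step 37: x=[2.1005] v=[-0.2047]
Step 38: x=[2.0998] v=[-0.0070]
Step 39: x=[2.1189] v=[0.1907]
First v>=0 after going negative at step 39, time=3.9000

Answer: 3.9000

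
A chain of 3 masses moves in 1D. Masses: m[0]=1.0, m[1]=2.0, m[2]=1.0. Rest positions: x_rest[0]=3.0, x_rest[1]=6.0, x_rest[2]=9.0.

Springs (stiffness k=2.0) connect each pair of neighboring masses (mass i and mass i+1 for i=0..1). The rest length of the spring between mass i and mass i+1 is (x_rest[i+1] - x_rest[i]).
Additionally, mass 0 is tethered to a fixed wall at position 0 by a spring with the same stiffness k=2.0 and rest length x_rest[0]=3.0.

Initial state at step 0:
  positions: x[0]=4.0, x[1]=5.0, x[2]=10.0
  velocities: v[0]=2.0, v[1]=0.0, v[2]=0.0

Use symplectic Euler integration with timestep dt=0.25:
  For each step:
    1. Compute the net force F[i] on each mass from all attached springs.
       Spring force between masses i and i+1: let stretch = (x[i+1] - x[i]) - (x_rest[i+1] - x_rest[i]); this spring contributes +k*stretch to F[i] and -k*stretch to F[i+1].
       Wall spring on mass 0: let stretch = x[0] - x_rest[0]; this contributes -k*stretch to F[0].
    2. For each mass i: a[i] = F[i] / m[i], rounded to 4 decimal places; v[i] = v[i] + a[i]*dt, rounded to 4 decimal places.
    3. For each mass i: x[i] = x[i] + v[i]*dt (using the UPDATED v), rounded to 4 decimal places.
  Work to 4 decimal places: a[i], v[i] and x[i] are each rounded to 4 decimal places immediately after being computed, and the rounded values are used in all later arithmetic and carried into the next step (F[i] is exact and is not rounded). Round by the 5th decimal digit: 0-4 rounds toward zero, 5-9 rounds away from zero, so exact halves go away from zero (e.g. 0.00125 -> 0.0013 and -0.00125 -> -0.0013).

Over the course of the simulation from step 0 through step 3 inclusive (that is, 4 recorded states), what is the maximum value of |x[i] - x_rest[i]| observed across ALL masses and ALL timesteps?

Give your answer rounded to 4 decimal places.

Answer: 1.1250

Derivation:
Step 0: x=[4.0000 5.0000 10.0000] v=[2.0000 0.0000 0.0000]
Step 1: x=[4.1250 5.2500 9.7500] v=[0.5000 1.0000 -1.0000]
Step 2: x=[3.8750 5.7110 9.3125] v=[-1.0000 1.8438 -1.7500]
Step 3: x=[3.3701 6.2823 8.7998] v=[-2.0195 2.2852 -2.0508]
Max displacement = 1.1250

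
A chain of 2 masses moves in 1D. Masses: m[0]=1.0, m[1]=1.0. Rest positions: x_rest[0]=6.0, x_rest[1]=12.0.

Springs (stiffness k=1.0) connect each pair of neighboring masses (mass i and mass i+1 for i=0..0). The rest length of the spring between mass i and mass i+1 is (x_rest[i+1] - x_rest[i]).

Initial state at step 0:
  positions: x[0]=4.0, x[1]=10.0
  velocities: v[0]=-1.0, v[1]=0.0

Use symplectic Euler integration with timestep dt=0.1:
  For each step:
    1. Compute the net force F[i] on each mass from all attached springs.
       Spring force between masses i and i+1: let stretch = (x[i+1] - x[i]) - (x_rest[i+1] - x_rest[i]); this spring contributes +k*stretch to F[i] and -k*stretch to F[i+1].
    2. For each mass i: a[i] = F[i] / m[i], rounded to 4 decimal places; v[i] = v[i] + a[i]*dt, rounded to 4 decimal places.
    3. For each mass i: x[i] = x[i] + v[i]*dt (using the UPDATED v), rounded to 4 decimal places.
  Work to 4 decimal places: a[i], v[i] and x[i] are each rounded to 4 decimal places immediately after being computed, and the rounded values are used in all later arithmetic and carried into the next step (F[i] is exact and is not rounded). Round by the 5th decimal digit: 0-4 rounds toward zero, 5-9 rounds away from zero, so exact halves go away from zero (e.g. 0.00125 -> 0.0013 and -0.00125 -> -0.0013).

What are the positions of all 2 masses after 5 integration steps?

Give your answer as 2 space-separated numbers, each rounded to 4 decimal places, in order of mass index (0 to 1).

Step 0: x=[4.0000 10.0000] v=[-1.0000 0.0000]
Step 1: x=[3.9000 10.0000] v=[-1.0000 0.0000]
Step 2: x=[3.8010 9.9990] v=[-0.9900 -0.0100]
Step 3: x=[3.7040 9.9960] v=[-0.9702 -0.0298]
Step 4: x=[3.6099 9.9901] v=[-0.9410 -0.0590]
Step 5: x=[3.5196 9.9804] v=[-0.9030 -0.0970]

Answer: 3.5196 9.9804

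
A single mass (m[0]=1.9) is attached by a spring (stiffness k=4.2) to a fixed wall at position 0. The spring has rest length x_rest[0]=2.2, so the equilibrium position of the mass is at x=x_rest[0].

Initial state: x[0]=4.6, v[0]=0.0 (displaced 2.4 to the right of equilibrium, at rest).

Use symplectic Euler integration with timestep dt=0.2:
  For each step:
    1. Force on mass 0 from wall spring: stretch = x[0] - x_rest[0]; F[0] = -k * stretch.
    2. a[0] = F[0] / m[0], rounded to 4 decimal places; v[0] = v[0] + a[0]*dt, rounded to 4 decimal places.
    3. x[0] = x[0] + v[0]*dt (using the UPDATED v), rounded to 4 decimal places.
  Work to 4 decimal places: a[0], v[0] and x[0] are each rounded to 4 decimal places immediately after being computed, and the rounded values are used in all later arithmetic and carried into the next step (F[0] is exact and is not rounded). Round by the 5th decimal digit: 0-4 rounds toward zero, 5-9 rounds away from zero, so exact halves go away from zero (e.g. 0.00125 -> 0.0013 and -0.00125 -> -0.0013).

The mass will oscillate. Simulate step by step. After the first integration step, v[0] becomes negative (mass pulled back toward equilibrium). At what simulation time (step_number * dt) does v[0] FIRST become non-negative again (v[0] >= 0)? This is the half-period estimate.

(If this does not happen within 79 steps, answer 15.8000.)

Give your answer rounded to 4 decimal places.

Answer: 2.2000

Derivation:
Step 0: x=[4.6000] v=[0.0000]
Step 1: x=[4.3878] v=[-1.0611]
Step 2: x=[3.9821] v=[-2.0283]
Step 3: x=[3.4189] v=[-2.8162]
Step 4: x=[2.7479] v=[-3.3551]
Step 5: x=[2.0284] v=[-3.5973]
Step 6: x=[1.3241] v=[-3.5214]
Step 7: x=[0.6973] v=[-3.1342]
Step 8: x=[0.2033] v=[-2.4698]
Step 9: x=[-0.1141] v=[-1.5870]
Step 10: x=[-0.2269] v=[-0.5639]
Step 11: x=[-0.1251] v=[0.5090]
First v>=0 after going negative at step 11, time=2.2000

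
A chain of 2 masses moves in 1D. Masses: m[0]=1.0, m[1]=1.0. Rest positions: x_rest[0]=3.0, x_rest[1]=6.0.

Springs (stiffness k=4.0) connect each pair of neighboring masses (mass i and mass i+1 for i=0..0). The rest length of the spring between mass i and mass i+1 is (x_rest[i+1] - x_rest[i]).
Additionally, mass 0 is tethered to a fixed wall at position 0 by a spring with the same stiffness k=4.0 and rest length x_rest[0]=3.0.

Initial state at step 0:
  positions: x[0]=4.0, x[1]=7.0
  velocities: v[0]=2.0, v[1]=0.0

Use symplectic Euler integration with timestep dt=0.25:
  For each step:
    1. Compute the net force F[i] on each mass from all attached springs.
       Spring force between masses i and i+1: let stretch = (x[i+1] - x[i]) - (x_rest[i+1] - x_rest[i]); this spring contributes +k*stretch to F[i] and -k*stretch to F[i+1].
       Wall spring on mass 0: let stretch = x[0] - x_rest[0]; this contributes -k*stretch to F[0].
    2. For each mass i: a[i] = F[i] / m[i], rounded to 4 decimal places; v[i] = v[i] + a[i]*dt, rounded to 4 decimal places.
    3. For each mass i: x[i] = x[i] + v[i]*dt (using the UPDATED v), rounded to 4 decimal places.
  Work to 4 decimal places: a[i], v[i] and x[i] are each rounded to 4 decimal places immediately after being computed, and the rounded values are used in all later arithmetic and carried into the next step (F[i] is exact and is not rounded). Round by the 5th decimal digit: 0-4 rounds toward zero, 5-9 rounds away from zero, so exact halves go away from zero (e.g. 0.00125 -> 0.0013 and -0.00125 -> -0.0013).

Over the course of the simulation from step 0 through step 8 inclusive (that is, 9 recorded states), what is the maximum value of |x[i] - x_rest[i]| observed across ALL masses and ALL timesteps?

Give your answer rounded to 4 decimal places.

Answer: 1.2500

Derivation:
Step 0: x=[4.0000 7.0000] v=[2.0000 0.0000]
Step 1: x=[4.2500 7.0000] v=[1.0000 0.0000]
Step 2: x=[4.1250 7.0625] v=[-0.5000 0.2500]
Step 3: x=[3.7031 7.1406] v=[-1.6875 0.3125]
Step 4: x=[3.2148 7.1094] v=[-1.9531 -0.1250]
Step 5: x=[2.8965 6.8545] v=[-1.2733 -1.0196]
Step 6: x=[2.8436 6.3601] v=[-0.2118 -1.9776]
Step 7: x=[2.9589 5.7366] v=[0.4611 -2.4941]
Step 8: x=[3.0289 5.1687] v=[0.2799 -2.2718]
Max displacement = 1.2500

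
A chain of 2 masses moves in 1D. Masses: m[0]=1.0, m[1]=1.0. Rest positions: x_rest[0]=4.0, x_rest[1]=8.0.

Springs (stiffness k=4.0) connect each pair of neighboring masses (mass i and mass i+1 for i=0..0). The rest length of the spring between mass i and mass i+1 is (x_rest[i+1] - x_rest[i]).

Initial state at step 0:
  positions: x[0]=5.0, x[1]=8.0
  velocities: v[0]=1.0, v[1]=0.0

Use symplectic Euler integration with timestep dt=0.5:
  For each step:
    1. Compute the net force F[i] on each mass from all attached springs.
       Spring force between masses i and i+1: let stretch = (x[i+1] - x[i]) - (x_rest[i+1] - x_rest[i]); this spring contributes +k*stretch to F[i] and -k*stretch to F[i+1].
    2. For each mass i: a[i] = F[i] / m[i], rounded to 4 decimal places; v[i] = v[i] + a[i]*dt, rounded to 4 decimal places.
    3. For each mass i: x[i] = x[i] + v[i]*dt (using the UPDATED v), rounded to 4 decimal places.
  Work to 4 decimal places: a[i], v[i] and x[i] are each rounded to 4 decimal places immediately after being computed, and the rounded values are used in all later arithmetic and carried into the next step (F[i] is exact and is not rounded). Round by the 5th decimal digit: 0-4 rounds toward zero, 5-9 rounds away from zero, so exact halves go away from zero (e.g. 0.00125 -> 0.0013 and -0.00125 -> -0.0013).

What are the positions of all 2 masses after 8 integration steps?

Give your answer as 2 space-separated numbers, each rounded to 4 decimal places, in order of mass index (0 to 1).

Answer: 7.0000 10.0000

Derivation:
Step 0: x=[5.0000 8.0000] v=[1.0000 0.0000]
Step 1: x=[4.5000 9.0000] v=[-1.0000 2.0000]
Step 2: x=[4.5000 9.5000] v=[0.0000 1.0000]
Step 3: x=[5.5000 9.0000] v=[2.0000 -1.0000]
Step 4: x=[6.0000 9.0000] v=[1.0000 0.0000]
Step 5: x=[5.5000 10.0000] v=[-1.0000 2.0000]
Step 6: x=[5.5000 10.5000] v=[0.0000 1.0000]
Step 7: x=[6.5000 10.0000] v=[2.0000 -1.0000]
Step 8: x=[7.0000 10.0000] v=[1.0000 0.0000]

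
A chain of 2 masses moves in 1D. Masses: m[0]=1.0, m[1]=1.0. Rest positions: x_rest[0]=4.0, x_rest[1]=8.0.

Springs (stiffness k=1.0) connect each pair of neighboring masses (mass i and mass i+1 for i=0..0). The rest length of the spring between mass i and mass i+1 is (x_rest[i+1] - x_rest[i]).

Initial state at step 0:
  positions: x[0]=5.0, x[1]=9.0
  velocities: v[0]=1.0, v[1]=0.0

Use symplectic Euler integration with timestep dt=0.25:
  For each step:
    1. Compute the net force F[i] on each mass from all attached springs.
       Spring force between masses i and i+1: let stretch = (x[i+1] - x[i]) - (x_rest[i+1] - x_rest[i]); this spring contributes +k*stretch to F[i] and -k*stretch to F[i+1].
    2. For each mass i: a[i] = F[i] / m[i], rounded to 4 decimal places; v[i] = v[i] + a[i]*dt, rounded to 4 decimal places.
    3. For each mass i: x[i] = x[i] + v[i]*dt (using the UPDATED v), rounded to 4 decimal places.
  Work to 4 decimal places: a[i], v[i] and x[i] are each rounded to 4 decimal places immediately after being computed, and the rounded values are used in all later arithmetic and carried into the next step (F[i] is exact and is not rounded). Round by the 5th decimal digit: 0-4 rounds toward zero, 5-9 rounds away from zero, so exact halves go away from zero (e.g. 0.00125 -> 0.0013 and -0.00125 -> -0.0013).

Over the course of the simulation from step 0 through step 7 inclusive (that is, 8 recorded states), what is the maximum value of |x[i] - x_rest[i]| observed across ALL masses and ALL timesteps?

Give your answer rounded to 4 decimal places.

Step 0: x=[5.0000 9.0000] v=[1.0000 0.0000]
Step 1: x=[5.2500 9.0000] v=[1.0000 0.0000]
Step 2: x=[5.4844 9.0156] v=[0.9375 0.0625]
Step 3: x=[5.6895 9.0605] v=[0.8203 0.1797]
Step 4: x=[5.8553 9.1448] v=[0.6631 0.3370]
Step 5: x=[5.9767 9.2735] v=[0.4855 0.5146]
Step 6: x=[6.0541 9.4461] v=[0.3097 0.6904]
Step 7: x=[6.0935 9.6567] v=[0.1577 0.8424]
Max displacement = 2.0935

Answer: 2.0935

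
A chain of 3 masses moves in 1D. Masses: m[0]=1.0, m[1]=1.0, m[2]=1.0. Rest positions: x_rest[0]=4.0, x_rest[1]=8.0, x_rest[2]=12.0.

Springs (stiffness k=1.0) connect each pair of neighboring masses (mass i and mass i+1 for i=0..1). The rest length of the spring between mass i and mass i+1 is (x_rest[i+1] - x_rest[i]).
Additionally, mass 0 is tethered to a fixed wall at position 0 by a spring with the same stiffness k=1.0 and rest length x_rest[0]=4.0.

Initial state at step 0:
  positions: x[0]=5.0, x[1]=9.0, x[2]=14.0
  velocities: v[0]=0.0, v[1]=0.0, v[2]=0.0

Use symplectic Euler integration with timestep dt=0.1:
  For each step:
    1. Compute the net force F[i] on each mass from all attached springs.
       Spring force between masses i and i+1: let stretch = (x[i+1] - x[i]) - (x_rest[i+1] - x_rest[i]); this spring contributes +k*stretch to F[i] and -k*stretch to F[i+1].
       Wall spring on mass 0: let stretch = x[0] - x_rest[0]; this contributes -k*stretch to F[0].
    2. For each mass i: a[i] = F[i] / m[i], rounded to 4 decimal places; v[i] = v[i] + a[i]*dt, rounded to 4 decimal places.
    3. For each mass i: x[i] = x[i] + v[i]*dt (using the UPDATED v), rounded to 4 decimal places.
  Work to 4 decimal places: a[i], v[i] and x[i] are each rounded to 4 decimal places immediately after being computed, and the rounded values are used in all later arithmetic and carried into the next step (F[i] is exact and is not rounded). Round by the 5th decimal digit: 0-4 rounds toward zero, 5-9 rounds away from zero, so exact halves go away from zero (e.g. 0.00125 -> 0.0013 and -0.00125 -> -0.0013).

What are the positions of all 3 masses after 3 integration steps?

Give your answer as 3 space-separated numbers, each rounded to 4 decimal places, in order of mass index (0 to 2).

Step 0: x=[5.0000 9.0000 14.0000] v=[0.0000 0.0000 0.0000]
Step 1: x=[4.9900 9.0100 13.9900] v=[-0.1000 0.1000 -0.1000]
Step 2: x=[4.9703 9.0296 13.9702] v=[-0.1970 0.1960 -0.1980]
Step 3: x=[4.9415 9.0580 13.9410] v=[-0.2881 0.2841 -0.2921]

Answer: 4.9415 9.0580 13.9410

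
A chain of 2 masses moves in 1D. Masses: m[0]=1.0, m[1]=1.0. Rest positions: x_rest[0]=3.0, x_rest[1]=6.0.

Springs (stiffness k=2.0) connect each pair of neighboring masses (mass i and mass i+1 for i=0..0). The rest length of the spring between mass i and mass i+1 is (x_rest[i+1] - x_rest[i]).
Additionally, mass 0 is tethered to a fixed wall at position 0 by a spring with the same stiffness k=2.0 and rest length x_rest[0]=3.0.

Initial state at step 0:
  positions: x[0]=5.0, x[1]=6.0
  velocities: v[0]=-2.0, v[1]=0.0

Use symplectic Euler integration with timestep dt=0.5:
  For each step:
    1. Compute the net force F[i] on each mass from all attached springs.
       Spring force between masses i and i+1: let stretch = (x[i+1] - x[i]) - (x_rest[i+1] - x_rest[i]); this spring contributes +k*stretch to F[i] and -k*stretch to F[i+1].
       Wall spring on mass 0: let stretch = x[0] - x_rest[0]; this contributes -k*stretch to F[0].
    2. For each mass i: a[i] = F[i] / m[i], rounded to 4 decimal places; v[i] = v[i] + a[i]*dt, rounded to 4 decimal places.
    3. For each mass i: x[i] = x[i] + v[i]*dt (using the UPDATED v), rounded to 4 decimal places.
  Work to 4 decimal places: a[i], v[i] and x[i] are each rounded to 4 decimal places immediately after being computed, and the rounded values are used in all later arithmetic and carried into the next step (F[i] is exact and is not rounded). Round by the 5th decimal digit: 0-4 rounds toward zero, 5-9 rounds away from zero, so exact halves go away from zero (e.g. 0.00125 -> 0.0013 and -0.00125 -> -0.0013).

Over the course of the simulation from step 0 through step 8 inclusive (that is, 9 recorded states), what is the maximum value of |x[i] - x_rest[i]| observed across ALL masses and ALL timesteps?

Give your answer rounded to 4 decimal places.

Step 0: x=[5.0000 6.0000] v=[-2.0000 0.0000]
Step 1: x=[2.0000 7.0000] v=[-6.0000 2.0000]
Step 2: x=[0.5000 7.0000] v=[-3.0000 0.0000]
Step 3: x=[2.0000 5.2500] v=[3.0000 -3.5000]
Step 4: x=[4.1250 3.3750] v=[4.2500 -3.7500]
Step 5: x=[3.8125 3.3750] v=[-0.6250 0.0000]
Step 6: x=[1.3750 5.0938] v=[-4.8750 3.4375]
Step 7: x=[0.1094 6.4532] v=[-2.5312 2.7187]
Step 8: x=[1.9610 6.1407] v=[3.7032 -0.6251]
Max displacement = 2.8906

Answer: 2.8906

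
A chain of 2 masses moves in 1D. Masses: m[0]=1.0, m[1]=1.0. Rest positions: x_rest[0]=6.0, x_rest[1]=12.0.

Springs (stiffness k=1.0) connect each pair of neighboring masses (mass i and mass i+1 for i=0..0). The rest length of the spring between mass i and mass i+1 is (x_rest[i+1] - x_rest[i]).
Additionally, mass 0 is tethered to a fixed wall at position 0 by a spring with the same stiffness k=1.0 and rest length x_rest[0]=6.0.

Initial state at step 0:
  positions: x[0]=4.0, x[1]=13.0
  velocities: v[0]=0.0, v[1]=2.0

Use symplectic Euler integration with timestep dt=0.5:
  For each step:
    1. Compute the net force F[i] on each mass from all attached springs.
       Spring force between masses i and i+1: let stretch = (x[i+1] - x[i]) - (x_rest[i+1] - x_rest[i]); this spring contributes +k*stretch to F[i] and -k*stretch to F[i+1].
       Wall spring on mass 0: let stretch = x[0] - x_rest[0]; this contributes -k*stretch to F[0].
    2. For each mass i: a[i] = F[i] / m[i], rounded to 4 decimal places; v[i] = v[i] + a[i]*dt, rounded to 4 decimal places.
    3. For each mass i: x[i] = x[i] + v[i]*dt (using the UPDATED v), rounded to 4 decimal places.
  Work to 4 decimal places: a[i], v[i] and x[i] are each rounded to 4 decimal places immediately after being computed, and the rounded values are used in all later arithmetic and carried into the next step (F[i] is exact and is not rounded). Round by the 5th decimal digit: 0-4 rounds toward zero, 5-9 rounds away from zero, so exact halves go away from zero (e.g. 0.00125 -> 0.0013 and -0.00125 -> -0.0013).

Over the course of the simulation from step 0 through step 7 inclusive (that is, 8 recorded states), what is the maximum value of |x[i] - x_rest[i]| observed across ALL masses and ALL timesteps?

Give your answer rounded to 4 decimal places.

Answer: 3.1894

Derivation:
Step 0: x=[4.0000 13.0000] v=[0.0000 2.0000]
Step 1: x=[5.2500 13.2500] v=[2.5000 0.5000]
Step 2: x=[7.1875 13.0000] v=[3.8750 -0.5000]
Step 3: x=[8.7813 12.7969] v=[3.1875 -0.4063]
Step 4: x=[9.1837 13.0899] v=[0.8047 0.5859]
Step 5: x=[8.2667 13.9063] v=[-1.8341 1.6328]
Step 6: x=[6.6929 14.8128] v=[-3.1477 1.8130]
Step 7: x=[5.4758 15.1894] v=[-2.4342 0.7531]
Max displacement = 3.1894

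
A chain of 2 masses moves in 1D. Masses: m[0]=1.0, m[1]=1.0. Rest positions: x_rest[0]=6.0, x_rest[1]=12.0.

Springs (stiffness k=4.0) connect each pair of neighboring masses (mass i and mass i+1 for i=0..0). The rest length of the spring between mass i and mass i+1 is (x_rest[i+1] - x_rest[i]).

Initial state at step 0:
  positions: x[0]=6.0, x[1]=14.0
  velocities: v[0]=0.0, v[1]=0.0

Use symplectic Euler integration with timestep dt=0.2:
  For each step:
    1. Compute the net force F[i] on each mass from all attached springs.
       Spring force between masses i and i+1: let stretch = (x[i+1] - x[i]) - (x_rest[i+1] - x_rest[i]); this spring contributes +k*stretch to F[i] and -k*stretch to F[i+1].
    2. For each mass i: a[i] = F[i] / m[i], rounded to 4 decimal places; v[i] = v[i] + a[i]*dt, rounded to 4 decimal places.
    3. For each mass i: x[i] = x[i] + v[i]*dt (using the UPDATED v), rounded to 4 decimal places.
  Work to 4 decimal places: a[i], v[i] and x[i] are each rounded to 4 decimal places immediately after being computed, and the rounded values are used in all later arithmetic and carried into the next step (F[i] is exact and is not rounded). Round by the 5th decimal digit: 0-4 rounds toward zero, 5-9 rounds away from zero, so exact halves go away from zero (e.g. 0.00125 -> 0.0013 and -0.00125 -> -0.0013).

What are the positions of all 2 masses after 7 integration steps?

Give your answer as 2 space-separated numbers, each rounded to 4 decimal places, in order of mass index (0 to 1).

Step 0: x=[6.0000 14.0000] v=[0.0000 0.0000]
Step 1: x=[6.3200 13.6800] v=[1.6000 -1.6000]
Step 2: x=[6.8576 13.1424] v=[2.6880 -2.6880]
Step 3: x=[7.4408 12.5592] v=[2.9158 -2.9158]
Step 4: x=[7.8829 12.1171] v=[2.2105 -2.2105]
Step 5: x=[8.0425 11.9575] v=[0.7979 -0.7979]
Step 6: x=[7.8685 12.1315] v=[-0.8701 0.8701]
Step 7: x=[7.4166 12.5834] v=[-2.2597 2.2597]

Answer: 7.4166 12.5834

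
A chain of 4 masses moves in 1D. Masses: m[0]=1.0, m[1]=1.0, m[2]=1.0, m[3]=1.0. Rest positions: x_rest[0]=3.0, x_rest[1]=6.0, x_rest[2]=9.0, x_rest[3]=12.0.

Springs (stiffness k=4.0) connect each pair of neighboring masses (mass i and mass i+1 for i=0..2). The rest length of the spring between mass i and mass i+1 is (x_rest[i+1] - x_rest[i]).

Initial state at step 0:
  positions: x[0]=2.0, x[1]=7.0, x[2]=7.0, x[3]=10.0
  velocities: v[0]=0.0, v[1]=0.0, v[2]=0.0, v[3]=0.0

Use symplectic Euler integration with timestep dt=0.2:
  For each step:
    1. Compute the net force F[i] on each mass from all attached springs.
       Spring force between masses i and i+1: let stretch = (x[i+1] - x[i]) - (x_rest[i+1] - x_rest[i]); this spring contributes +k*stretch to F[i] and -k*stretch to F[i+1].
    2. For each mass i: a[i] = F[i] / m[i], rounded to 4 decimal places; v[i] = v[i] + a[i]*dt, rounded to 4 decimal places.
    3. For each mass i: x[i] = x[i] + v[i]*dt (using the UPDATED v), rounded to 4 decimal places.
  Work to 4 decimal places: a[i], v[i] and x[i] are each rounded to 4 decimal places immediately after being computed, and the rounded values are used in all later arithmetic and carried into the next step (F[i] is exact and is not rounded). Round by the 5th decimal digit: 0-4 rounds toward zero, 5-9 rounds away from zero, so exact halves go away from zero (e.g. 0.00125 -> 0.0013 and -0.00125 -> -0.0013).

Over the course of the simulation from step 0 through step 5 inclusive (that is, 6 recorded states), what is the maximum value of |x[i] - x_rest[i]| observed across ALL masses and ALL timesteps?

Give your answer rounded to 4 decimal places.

Answer: 2.5127

Derivation:
Step 0: x=[2.0000 7.0000 7.0000 10.0000] v=[0.0000 0.0000 0.0000 0.0000]
Step 1: x=[2.3200 6.2000 7.4800 10.0000] v=[1.6000 -4.0000 2.4000 0.0000]
Step 2: x=[2.7808 4.9840 8.1584 10.0768] v=[2.3040 -6.0800 3.3920 0.3840]
Step 3: x=[3.1141 3.9234 8.6358 10.3267] v=[1.6666 -5.3030 2.3872 1.2493]
Step 4: x=[3.0969 3.4873 8.6298 10.7860] v=[-0.0860 -2.1805 -0.0300 2.2966]
Step 5: x=[2.6622 3.8115 8.1460 11.3803] v=[-2.1737 1.6212 -2.4190 2.9716]
Max displacement = 2.5127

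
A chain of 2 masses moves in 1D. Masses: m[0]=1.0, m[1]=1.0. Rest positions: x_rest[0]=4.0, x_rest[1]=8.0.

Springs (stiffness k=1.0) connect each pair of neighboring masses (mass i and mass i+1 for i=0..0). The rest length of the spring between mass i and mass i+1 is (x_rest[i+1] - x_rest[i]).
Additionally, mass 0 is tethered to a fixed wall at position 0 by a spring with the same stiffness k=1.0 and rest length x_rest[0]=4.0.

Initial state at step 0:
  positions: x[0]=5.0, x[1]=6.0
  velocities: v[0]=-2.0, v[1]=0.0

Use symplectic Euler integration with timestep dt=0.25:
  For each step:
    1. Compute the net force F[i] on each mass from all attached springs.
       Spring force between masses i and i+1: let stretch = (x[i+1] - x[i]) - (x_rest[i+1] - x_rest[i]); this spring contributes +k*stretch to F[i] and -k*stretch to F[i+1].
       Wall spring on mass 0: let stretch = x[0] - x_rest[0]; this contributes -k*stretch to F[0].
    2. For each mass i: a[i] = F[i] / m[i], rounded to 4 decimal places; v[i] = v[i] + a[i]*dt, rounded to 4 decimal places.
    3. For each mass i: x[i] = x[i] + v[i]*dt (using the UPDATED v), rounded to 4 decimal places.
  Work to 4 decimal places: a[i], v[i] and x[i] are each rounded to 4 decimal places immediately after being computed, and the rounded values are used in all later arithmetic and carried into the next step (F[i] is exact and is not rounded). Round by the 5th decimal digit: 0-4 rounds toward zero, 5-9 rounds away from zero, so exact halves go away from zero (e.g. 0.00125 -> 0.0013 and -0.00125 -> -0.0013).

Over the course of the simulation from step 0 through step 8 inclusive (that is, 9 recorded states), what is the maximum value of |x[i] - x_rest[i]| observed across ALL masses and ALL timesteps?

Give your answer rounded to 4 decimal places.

Answer: 3.0915

Derivation:
Step 0: x=[5.0000 6.0000] v=[-2.0000 0.0000]
Step 1: x=[4.2500 6.1875] v=[-3.0000 0.7500]
Step 2: x=[3.3555 6.5039] v=[-3.5781 1.2656]
Step 3: x=[2.4480 6.8735] v=[-3.6299 1.4785]
Step 4: x=[1.6641 7.2165] v=[-3.1355 1.3721]
Step 5: x=[1.1233 7.4625] v=[-2.1634 0.9840]
Step 6: x=[0.9085 7.5623] v=[-0.8594 0.3992]
Step 7: x=[1.0527 7.4962] v=[0.5769 -0.2643]
Step 8: x=[1.5339 7.2774] v=[1.9246 -0.8752]
Max displacement = 3.0915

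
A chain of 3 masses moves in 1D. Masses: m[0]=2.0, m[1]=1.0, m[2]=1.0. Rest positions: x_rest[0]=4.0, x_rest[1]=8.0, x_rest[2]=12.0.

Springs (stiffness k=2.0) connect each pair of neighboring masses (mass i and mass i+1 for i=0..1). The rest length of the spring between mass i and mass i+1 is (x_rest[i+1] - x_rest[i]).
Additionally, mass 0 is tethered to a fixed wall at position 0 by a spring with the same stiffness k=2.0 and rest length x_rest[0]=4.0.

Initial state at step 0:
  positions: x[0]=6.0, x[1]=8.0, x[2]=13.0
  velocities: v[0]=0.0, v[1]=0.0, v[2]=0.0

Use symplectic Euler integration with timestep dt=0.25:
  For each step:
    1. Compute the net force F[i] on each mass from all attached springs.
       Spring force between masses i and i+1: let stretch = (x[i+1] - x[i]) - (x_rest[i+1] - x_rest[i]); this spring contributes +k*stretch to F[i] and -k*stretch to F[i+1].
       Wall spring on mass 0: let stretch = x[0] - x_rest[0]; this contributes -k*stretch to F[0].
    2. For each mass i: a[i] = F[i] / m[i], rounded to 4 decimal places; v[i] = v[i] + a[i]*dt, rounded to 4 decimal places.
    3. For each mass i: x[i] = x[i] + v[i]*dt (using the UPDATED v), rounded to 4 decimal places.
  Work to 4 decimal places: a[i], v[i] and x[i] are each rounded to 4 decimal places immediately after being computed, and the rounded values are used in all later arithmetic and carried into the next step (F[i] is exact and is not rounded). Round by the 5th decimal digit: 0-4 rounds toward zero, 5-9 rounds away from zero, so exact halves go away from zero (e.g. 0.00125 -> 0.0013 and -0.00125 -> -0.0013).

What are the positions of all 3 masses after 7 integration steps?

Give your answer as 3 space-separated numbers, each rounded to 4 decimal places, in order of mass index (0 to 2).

Answer: 3.3385 8.7216 13.3865

Derivation:
Step 0: x=[6.0000 8.0000 13.0000] v=[0.0000 0.0000 0.0000]
Step 1: x=[5.7500 8.3750 12.8750] v=[-1.0000 1.5000 -0.5000]
Step 2: x=[5.3047 8.9844 12.6875] v=[-1.7813 2.4375 -0.7500]
Step 3: x=[4.7578 9.5967 12.5371] v=[-2.1876 2.4492 -0.6016]
Step 4: x=[4.2160 9.9717 12.5192] v=[-2.1673 1.5000 -0.0718]
Step 5: x=[3.7704 9.9457 12.6828] v=[-1.7824 -0.1041 0.6545]
Step 6: x=[3.4751 9.4899 13.0043] v=[-1.1812 -1.8232 1.2860]
Step 7: x=[3.3385 8.7216 13.3865] v=[-0.5463 -3.0734 1.5288]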